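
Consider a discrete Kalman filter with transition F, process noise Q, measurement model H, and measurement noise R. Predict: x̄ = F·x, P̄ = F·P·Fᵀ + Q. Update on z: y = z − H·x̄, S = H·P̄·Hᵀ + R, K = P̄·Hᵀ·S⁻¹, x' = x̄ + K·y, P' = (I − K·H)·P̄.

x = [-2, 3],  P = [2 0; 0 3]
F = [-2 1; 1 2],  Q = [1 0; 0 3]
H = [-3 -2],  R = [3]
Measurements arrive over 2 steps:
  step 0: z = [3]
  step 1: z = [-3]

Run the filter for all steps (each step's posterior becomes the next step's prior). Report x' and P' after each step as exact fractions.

step 0: x̄ = F·x = [7, 4]
step 0: P̄ = F·P·Fᵀ + Q = [12 2; 2 17]
step 0: y = z − H·x̄ = [32]
step 0: S = H·P̄·Hᵀ + R = [203]
step 0: K = P̄·Hᵀ·S⁻¹ = [-40/203; -40/203]
step 0: x' = x̄ + K·y = [141/203, -468/203]
step 0: P' = (I − K·H)·P̄ = [836/203 -1194/203; -1194/203 1851/203]
step 1: x̄ = F·x = [-750/203, -795/203]
step 1: P̄ = F·P·Fᵀ + Q = [10174/203 5612/203; 5612/203 4073/203]
step 1: y = z − H·x̄ = [-4449/203]
step 1: S = H·P̄·Hᵀ + R = [175811/203]
step 1: K = P̄·Hᵀ·S⁻¹ = [-41746/175811; -24982/175811]
step 1: x' = x̄ + K·y = [265368/175811, -141009/175811]
step 1: P' = (I − K·H)·P̄ = [226466/175811 -277080/175811; -277080/175811 453093/175811]

step 0: x' = [141/203, -468/203], P' = [836/203 -1194/203; -1194/203 1851/203]
step 1: x' = [265368/175811, -141009/175811], P' = [226466/175811 -277080/175811; -277080/175811 453093/175811]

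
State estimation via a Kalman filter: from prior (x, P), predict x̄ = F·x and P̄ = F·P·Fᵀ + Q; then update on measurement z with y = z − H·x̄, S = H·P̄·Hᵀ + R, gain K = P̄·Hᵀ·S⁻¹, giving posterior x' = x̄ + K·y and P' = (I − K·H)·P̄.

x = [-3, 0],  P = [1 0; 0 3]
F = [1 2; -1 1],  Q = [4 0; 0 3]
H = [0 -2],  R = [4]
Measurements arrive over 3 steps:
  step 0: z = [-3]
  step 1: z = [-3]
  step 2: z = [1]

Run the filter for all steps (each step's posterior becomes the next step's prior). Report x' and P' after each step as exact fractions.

step 0: x̄ = F·x = [-3, 3]
step 0: P̄ = F·P·Fᵀ + Q = [17 5; 5 7]
step 0: y = z − H·x̄ = [3]
step 0: S = H·P̄·Hᵀ + R = [32]
step 0: K = P̄·Hᵀ·S⁻¹ = [-5/16; -7/16]
step 0: x' = x̄ + K·y = [-63/16, 27/16]
step 0: P' = (I − K·H)·P̄ = [111/8 5/8; 5/8 7/8]
step 1: x̄ = F·x = [-9/16, 45/8]
step 1: P̄ = F·P·Fᵀ + Q = [191/8 -51/4; -51/4 33/2]
step 1: y = z − H·x̄ = [33/4]
step 1: S = H·P̄·Hᵀ + R = [70]
step 1: K = P̄·Hᵀ·S⁻¹ = [51/140; -33/70]
step 1: x' = x̄ + K·y = [171/70, 243/140]
step 1: P' = (I − K·H)·P̄ = [1021/70 -51/70; -51/70 33/35]
step 2: x̄ = F·x = [207/35, -99/140]
step 2: P̄ = F·P·Fᵀ + Q = [1361/70 -419/35; -419/35 1399/70]
step 2: y = z − H·x̄ = [-29/70]
step 2: S = H·P̄·Hᵀ + R = [2938/35]
step 2: K = P̄·Hᵀ·S⁻¹ = [419/1469; -1399/2938]
step 2: x' = x̄ + K·y = [17029/2938, -749/1469]
step 2: P' = (I − K·H)·P̄ = [37059/2938 -838/1469; -838/1469 1399/1469]

step 0: x' = [-63/16, 27/16], P' = [111/8 5/8; 5/8 7/8]
step 1: x' = [171/70, 243/140], P' = [1021/70 -51/70; -51/70 33/35]
step 2: x' = [17029/2938, -749/1469], P' = [37059/2938 -838/1469; -838/1469 1399/1469]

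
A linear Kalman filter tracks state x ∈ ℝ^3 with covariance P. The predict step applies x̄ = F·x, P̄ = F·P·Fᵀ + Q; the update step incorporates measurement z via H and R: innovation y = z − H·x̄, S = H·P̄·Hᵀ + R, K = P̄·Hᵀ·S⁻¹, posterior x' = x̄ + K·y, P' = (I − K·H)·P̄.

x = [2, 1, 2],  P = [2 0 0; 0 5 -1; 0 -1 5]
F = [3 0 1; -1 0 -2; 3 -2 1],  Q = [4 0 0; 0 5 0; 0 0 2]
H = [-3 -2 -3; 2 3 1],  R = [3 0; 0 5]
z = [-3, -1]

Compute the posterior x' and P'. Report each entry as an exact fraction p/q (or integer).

x̄ = F·x = [8, -6, 6]
P̄ = F·P·Fᵀ + Q = [27 -16 25; -16 27 -20; 25 -20 49]
y = z − H·x̄ = [27, -5]
S = H·P̄·Hᵀ + R = [813 -268; -268 193]
K = P̄·Hᵀ·S⁻¹ = [-2232/12155 -1147/12155; 1654/7735 3459/7735; -1898/6545 -1313/6545]
x' = x̄ + K·y = [42711/12155, -2721/1105, -773/935]
P' = (I − K·H)·P̄ = [86974/12155 -3699/1105 -4432/935; -3699/1105 19218/7735 879/595; -4432/935 879/595 26476/6545]

x' = [42711/12155, -2721/1105, -773/935]
P' = [86974/12155 -3699/1105 -4432/935; -3699/1105 19218/7735 879/595; -4432/935 879/595 26476/6545]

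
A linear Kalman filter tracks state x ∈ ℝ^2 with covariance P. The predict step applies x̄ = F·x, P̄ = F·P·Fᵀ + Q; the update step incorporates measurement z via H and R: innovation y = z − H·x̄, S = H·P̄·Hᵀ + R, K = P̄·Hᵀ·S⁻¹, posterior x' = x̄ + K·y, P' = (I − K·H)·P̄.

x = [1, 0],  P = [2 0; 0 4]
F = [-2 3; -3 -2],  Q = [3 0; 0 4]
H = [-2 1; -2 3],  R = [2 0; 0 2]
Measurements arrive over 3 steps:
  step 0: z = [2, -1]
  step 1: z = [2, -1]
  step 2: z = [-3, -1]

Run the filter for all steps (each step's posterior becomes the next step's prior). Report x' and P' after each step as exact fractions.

step 0: x̄ = F·x = [-2, -3]
step 0: P̄ = F·P·Fᵀ + Q = [47 -12; -12 38]
step 0: y = z − H·x̄ = [1, 4]
step 0: S = H·P̄·Hᵀ + R = [276 398; 398 676]
step 0: K = P̄·Hᵀ·S⁻¹ = [-4979/7043 1577/7043; -3253/7043 3353/7043]
step 0: x' = x̄ + K·y = [-12757/7043, -10970/7043]
step 0: P' = (I − K·H)·P̄ = [8257/7043 6556/7043; 6556/7043 6606/7043]
step 1: x̄ = F·x = [-7396/7043, 60211/7043]
step 1: P̄ = F·P·Fᵀ + Q = [34939/7043 -22874/7043; -22874/7043 207581/7043]
step 1: y = z − H·x̄ = [-60917/7043, -202468/7043]
step 1: S = H·P̄·Hᵀ + R = [452919/7043 945491/7043; 945491/7043 2296559/7043]
step 1: K = P̄·Hᵀ·S⁻¹ = [-2912819/5189620 886231/5189620; -713719/2075848 898083/2075848]
step 1: x' = x̄ + K·y = [-1146547/1037924, -1897851/2075848]
step 1: P' = (I − K·H)·P̄ = [1203086/1297405 379905/518962; 379905/518962 805901/1037924]
step 2: x̄ = F·x = [-1107365/2075848, 1334373/259481]
step 2: P̄ = F·P·Fᵀ + Q = [25495181/5189620 -3574554/1297405; -3574554/1297405 31444049/1297405]
step 2: y = z − H·x̄ = [-9558629/1037924, -18157765/1037924]
step 2: S = H·P̄·Hᵀ + R = [73832256/1297405 29684752/259481; 29684752/259481 70796216/259481]
step 2: K = P̄·Hᵀ·S⁻¹ = [-442043693/791119424 66445957/395559712; -134979251/395559712 84998927/197779856]
step 2: x' = x̄ + K·y = [5296274247/3164477696, 1212930033/1582238848]
step 2: P' = (I − K·H)·P̄ = [1459022993/1582238848 574935607/791119424; 574935607/791119424 304977105/395559712]

step 0: x' = [-12757/7043, -10970/7043], P' = [8257/7043 6556/7043; 6556/7043 6606/7043]
step 1: x' = [-1146547/1037924, -1897851/2075848], P' = [1203086/1297405 379905/518962; 379905/518962 805901/1037924]
step 2: x' = [5296274247/3164477696, 1212930033/1582238848], P' = [1459022993/1582238848 574935607/791119424; 574935607/791119424 304977105/395559712]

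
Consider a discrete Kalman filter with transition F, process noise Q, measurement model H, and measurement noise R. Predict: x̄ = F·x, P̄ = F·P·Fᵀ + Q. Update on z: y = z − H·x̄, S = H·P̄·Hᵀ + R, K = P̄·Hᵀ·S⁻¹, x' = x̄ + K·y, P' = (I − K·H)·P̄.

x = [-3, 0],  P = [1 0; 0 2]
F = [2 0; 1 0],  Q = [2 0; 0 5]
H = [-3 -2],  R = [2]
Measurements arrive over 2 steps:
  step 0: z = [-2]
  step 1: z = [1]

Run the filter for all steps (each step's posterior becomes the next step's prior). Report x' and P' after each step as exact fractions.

step 0: x̄ = F·x = [-6, -3]
step 0: P̄ = F·P·Fᵀ + Q = [6 2; 2 6]
step 0: y = z − H·x̄ = [-26]
step 0: S = H·P̄·Hᵀ + R = [104]
step 0: K = P̄·Hᵀ·S⁻¹ = [-11/52; -9/52]
step 0: x' = x̄ + K·y = [-1/2, 3/2]
step 0: P' = (I − K·H)·P̄ = [35/26 -47/26; -47/26 75/26]
step 1: x̄ = F·x = [-1, -1/2]
step 1: P̄ = F·P·Fᵀ + Q = [96/13 35/13; 35/13 165/26]
step 1: y = z − H·x̄ = [-3]
step 1: S = H·P̄·Hᵀ + R = [1640/13]
step 1: K = P̄·Hᵀ·S⁻¹ = [-179/820; -27/164]
step 1: x' = x̄ + K·y = [-283/820, -1/164]
step 1: P' = (I − K·H)·P̄ = [563/410 -151/82; -151/82 120/41]

step 0: x' = [-1/2, 3/2], P' = [35/26 -47/26; -47/26 75/26]
step 1: x' = [-283/820, -1/164], P' = [563/410 -151/82; -151/82 120/41]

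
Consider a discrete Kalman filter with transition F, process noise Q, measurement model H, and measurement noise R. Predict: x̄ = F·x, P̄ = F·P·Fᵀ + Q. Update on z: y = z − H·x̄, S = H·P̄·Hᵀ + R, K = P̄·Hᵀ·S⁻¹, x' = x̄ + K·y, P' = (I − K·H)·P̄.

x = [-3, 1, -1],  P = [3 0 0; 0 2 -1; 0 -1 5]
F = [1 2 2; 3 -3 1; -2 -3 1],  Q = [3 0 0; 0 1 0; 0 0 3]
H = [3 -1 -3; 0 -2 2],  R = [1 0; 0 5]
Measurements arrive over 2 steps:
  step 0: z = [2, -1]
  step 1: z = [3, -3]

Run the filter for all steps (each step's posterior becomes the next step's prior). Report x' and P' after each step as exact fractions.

step 0: x̄ = F·x = [-3, -13, 2]
step 0: P̄ = F·P·Fᵀ + Q = [26 11 -4; 11 57 11; -4 11 44]
step 0: y = z − H·x̄ = [4, -31]
step 0: S = H·P̄·Hᵀ + R = [760 -196; -196 321]
step 0: K = P̄·Hᵀ·S⁻¹ = [19479/205544 -1829/51386; -36329/205544 -20273/51386; -36819/205544 4945/51386]
step 0: x' = x̄ + K·y = [-38990/25693, -37942/25693, -43671/25693]
step 0: P' = (I − K·H)·P̄ = [3585823/205544 2698215/205544 2679925/205544; 2698215/205544 2184791/205544 1982061/205544; 2679925/205544 1982061/205544 2031511/205544]
step 1: x̄ = F·x = [-202216/25693, -46815/25693, 148135/25693]
step 1: P̄ = F·P·Fᵀ + Q = [58436711/205544 20637621/205544 -25536447/102772; 20637621/205544 9791895/205544 -8563697/102772; -25536447/102772 -8563697/102772 11605267/51386]
step 1: y = z − H·x̄ = [1081317/25693, -466979/25693]
step 1: S = H·P̄·Hᵀ + R = [411609863/51386 -189428821/51386; -189428821/51386 90724681/51386]
step 1: K = P̄·Hᵀ·S⁻¹ = [7446130647/56820740734 -3454465389/28410370367; -7864866779/56820740734 -12425612231/28410370367; -4406005442/28410370367 750548295/28410370367]
step 1: x' = x̄ + K·y = [-8255543131/56820740734, 17145635765/56820740734, -35270644318/28410370367]
step 1: P' = (I − K·H)·P̄ = [89842518182/28410370367 72928244910/28410370367 128584162875/56820740734; 72928244910/28410370367 78977314963/28410370367 95826568771/56820740734; 128584162875/56820740734 95826568771/56820740734 49789655123/28410370367]

step 0: x' = [-38990/25693, -37942/25693, -43671/25693], P' = [3585823/205544 2698215/205544 2679925/205544; 2698215/205544 2184791/205544 1982061/205544; 2679925/205544 1982061/205544 2031511/205544]
step 1: x' = [-8255543131/56820740734, 17145635765/56820740734, -35270644318/28410370367], P' = [89842518182/28410370367 72928244910/28410370367 128584162875/56820740734; 72928244910/28410370367 78977314963/28410370367 95826568771/56820740734; 128584162875/56820740734 95826568771/56820740734 49789655123/28410370367]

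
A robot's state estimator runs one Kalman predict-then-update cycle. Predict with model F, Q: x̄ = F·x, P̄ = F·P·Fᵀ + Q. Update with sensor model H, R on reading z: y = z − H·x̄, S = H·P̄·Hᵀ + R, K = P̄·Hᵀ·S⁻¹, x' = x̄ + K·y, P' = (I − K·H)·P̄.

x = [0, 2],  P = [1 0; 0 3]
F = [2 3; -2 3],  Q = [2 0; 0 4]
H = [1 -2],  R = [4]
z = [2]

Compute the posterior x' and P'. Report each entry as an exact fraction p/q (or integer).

x' = [406/85, 134/85]
P' = [2636/85 1344/85; 1344/85 766/85]

x̄ = F·x = [6, 6]
P̄ = F·P·Fᵀ + Q = [33 23; 23 35]
y = z − H·x̄ = [8]
S = H·P̄·Hᵀ + R = [85]
K = P̄·Hᵀ·S⁻¹ = [-13/85; -47/85]
x' = x̄ + K·y = [406/85, 134/85]
P' = (I − K·H)·P̄ = [2636/85 1344/85; 1344/85 766/85]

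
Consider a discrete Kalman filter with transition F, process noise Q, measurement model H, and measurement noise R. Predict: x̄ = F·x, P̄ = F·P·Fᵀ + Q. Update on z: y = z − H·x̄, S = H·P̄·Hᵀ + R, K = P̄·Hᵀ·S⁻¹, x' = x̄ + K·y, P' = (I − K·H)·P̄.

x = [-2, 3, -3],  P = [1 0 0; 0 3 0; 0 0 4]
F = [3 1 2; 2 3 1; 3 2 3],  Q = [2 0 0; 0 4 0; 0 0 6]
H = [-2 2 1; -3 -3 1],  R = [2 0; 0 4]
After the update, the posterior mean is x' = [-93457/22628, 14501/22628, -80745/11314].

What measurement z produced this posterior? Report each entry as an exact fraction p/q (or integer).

x̄ = F·x = [-9, 2, -9]
P̄ = F·P·Fᵀ + Q = [30 23 39; 23 39 36; 39 36 63]
S = H·P̄·Hᵀ + R = [145 -222; -222 652]
K = P̄·Hᵀ·S⁻¹ = [-2585/11314 -5925/22628; 2759/11314 -3327/22628; 150/5657 -2709/11314]
x' − x̄ = [110195/22628, -30755/22628, 21081/11314] = K·y
y = (KᵀK)⁻¹·Kᵀ·(x' − x̄) = [-11, -9]
z = y + H·x̄ = [-11, -9] + [13, 12] = [2, 3]

z = [2, 3]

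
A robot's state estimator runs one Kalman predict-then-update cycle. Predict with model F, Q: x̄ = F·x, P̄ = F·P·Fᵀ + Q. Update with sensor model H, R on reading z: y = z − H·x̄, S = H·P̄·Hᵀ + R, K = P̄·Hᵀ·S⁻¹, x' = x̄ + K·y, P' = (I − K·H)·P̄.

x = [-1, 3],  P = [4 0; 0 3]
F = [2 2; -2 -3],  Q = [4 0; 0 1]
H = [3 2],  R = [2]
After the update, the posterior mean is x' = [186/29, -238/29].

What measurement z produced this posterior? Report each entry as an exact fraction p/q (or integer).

x̄ = F·x = [4, -7]
P̄ = F·P·Fᵀ + Q = [32 -34; -34 44]
S = H·P̄·Hᵀ + R = [58]
K = P̄·Hᵀ·S⁻¹ = [14/29; -7/29]
x' − x̄ = [70/29, -35/29] = K·y
y = (KᵀK)⁻¹·Kᵀ·(x' − x̄) = [5]
z = y + H·x̄ = [5] + [-2] = [3]

z = [3]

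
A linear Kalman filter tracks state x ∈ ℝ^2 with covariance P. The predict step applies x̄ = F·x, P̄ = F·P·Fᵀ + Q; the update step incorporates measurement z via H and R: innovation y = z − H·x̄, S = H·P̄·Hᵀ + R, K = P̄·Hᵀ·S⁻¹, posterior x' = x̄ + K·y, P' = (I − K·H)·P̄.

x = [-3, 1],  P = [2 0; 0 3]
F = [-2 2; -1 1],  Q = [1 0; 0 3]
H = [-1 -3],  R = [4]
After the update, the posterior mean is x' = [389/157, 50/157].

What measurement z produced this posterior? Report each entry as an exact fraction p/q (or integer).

x̄ = F·x = [8, 4]
P̄ = F·P·Fᵀ + Q = [21 10; 10 8]
S = H·P̄·Hᵀ + R = [157]
K = P̄·Hᵀ·S⁻¹ = [-51/157; -34/157]
x' − x̄ = [-867/157, -578/157] = K·y
y = (KᵀK)⁻¹·Kᵀ·(x' − x̄) = [17]
z = y + H·x̄ = [17] + [-20] = [-3]

z = [-3]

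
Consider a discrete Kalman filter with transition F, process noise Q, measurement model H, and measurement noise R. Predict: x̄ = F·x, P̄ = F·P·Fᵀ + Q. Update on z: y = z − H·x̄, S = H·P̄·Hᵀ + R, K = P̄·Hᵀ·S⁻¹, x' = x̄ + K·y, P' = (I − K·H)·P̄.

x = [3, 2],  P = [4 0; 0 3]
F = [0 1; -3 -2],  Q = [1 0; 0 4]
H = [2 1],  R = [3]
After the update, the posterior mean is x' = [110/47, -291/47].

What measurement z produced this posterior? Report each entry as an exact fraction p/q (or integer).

z = [-1]

x̄ = F·x = [2, -13]
P̄ = F·P·Fᵀ + Q = [4 -6; -6 52]
S = H·P̄·Hᵀ + R = [47]
K = P̄·Hᵀ·S⁻¹ = [2/47; 40/47]
x' − x̄ = [16/47, 320/47] = K·y
y = (KᵀK)⁻¹·Kᵀ·(x' − x̄) = [8]
z = y + H·x̄ = [8] + [-9] = [-1]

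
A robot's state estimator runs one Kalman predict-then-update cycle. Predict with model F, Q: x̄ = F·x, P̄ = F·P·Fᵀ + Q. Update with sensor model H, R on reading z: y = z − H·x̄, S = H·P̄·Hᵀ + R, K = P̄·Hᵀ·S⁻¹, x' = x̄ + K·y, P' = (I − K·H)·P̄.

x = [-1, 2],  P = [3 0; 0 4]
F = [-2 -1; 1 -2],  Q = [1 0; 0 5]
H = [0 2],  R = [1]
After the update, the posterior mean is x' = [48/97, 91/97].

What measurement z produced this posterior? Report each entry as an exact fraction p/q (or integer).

x̄ = F·x = [0, -5]
P̄ = F·P·Fᵀ + Q = [17 2; 2 24]
S = H·P̄·Hᵀ + R = [97]
K = P̄·Hᵀ·S⁻¹ = [4/97; 48/97]
x' − x̄ = [48/97, 576/97] = K·y
y = (KᵀK)⁻¹·Kᵀ·(x' − x̄) = [12]
z = y + H·x̄ = [12] + [-10] = [2]

z = [2]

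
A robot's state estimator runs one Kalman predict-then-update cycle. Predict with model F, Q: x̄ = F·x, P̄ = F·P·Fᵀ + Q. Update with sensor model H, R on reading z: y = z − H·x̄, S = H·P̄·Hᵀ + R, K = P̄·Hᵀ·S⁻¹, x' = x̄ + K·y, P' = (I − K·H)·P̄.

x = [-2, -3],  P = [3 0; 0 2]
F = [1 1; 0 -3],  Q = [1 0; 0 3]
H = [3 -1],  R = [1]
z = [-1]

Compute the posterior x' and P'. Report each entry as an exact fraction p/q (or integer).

x̄ = F·x = [-5, 9]
P̄ = F·P·Fᵀ + Q = [6 -6; -6 21]
y = z − H·x̄ = [23]
S = H·P̄·Hᵀ + R = [112]
K = P̄·Hᵀ·S⁻¹ = [3/14; -39/112]
x' = x̄ + K·y = [-1/14, 111/112]
P' = (I − K·H)·P̄ = [6/7 33/14; 33/14 831/112]

x' = [-1/14, 111/112]
P' = [6/7 33/14; 33/14 831/112]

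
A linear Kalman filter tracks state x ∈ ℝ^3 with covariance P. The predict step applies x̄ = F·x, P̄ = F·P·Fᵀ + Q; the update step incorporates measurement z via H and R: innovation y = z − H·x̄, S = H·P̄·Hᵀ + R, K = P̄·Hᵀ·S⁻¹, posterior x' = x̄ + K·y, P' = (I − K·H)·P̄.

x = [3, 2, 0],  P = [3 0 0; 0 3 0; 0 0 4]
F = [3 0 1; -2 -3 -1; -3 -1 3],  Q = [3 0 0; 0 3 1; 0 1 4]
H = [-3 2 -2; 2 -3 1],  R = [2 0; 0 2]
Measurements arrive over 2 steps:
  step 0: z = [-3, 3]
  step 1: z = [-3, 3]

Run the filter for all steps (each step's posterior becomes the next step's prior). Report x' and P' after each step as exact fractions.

step 0: x̄ = F·x = [9, -12, -11]
step 0: P̄ = F·P·Fᵀ + Q = [34 -22 -15; -22 46 16; -15 16 70]
step 0: y = z − H·x̄ = [26, -40]
step 0: S = H·P̄·Hᵀ + R = [728 -673; -673 730]
step 0: K = P̄·Hᵀ·S⁻¹ = [-4593/78511 8564/78511; -19738/78511 -36050/78511; -51374/78511 -48223/78511]
step 0: x' = x̄ + K·y = [244621/78511, -13320/78511, -270425/78511]
step 0: P' = (I − K·H)·P̄ = [1117470/78511 273100/78511 -1398512/78511; 273100/78511 114194/78511 -275718/78511; -1398512/78511 -275718/78511 1873424/78511]
step 1: x̄ = F·x = [463438/78511, -178857/78511, -1531818/78511]
step 1: P̄ = F·P·Fᵀ + Q = [3775115/78511 -3216430/78511 -13371612/78511; -3216430/78511 3635427/78511 10911021/78511; -13371612/78511 10911021/78511 55812408/78511]
step 1: y = z − H·x̄ = [-1551141/78511, 303904/78511]
step 1: S = H·P̄·Hᵀ + R = [62774045/78511 -17012206/78511; -17012206/78511 23433319/78511]
step 1: K = P̄·Hᵀ·S⁻¹ = [3511227419/15049981129 5007556434/15049981129; -2855959562/15049981129 -6201821308/15049981129; -15624357936/15049981129 -13696143753/15049981129]
step 1: x' = x̄ + K·y = [38849852569/15049981129, -1866704113/15049981129, -37963631478/15049981129]
step 1: P' = (I − K·H)·P̄ = [77677001982/15049981129 12656080352/15049981129 -107370650040/15049981129; 12656080352/15049981129 10793821177/15049981129 -5334339789/15049981129; -107370650040/15049981129 -5334339789/15049981129 171345993207/15049981129]

step 0: x' = [244621/78511, -13320/78511, -270425/78511], P' = [1117470/78511 273100/78511 -1398512/78511; 273100/78511 114194/78511 -275718/78511; -1398512/78511 -275718/78511 1873424/78511]
step 1: x' = [38849852569/15049981129, -1866704113/15049981129, -37963631478/15049981129], P' = [77677001982/15049981129 12656080352/15049981129 -107370650040/15049981129; 12656080352/15049981129 10793821177/15049981129 -5334339789/15049981129; -107370650040/15049981129 -5334339789/15049981129 171345993207/15049981129]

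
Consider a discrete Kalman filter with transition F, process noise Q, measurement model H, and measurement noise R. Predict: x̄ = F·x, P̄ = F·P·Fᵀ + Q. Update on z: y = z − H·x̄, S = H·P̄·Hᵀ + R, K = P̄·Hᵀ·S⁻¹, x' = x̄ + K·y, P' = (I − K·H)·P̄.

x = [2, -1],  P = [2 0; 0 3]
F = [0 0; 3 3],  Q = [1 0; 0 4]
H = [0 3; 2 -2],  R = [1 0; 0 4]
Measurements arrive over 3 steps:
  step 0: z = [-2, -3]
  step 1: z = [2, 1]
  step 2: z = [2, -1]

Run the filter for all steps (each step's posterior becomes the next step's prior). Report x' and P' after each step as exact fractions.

step 0: x̄ = F·x = [0, 3]
step 0: P̄ = F·P·Fᵀ + Q = [1 0; 0 49]
step 0: y = z − H·x̄ = [-11, 3]
step 0: S = H·P̄·Hᵀ + R = [442 -294; -294 204]
step 0: K = P̄·Hᵀ·S⁻¹ = [49/311 221/933; 98/311 -49/1866]
step 0: x' = x̄ + K·y = [-318/311, -339/622]
step 0: P' = (I − K·H)·P̄ = [491/933 49/933; 49/933 98/933]
step 1: x̄ = F·x = [0, -2925/622]
step 1: P̄ = F·P·Fᵀ + Q = [1 0; 0 3305/311]
step 1: y = z − H·x̄ = [10019/622, -2614/311]
step 1: S = H·P̄·Hᵀ + R = [30056/311 -19830/311; -19830/311 15708/311]
step 1: K = P̄·Hᵀ·S⁻¹ = [3305/21139 15028/63417; 6610/21139 -3305/126834]
step 1: x' = x̄ + K·y = [66791/126834, 70165/126834]
step 1: P' = (I − K·H)·P̄ = [33361/63417 3305/63417; 3305/63417 6610/63417]
step 2: x̄ = F·x = [0, 68478/21139]
step 2: P̄ = F·P·Fᵀ + Q = [1 0; 0 224299/21139]
step 2: y = z − H·x̄ = [-163156/21139, 115817/21139]
step 2: S = H·P̄·Hᵀ + R = [2039830/21139 -1345794/21139; -1345794/21139 1066308/21139]
step 2: K = P̄·Hᵀ·S⁻¹ = [224299/1434653 1019915/4303959; 448598/1434653 -224299/8607918]
step 2: x' = x̄ + K·y = [394357/4303959, 5881387/8607918]
step 2: P' = (I − K·H)·P̄ = [2264129/4303959 224299/4303959; 224299/4303959 448598/4303959]

step 0: x' = [-318/311, -339/622], P' = [491/933 49/933; 49/933 98/933]
step 1: x' = [66791/126834, 70165/126834], P' = [33361/63417 3305/63417; 3305/63417 6610/63417]
step 2: x' = [394357/4303959, 5881387/8607918], P' = [2264129/4303959 224299/4303959; 224299/4303959 448598/4303959]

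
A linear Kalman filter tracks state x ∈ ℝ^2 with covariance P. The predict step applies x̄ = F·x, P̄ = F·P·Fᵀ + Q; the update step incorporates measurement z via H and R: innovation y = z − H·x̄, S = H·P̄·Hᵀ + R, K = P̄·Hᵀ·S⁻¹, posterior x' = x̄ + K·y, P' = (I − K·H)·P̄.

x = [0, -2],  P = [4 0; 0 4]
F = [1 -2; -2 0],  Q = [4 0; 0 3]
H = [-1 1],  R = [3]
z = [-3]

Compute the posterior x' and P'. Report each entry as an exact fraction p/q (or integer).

x' = [108/31, 27/62]
P' = [232/31 184/31; 184/31 449/62]

x̄ = F·x = [4, 0]
P̄ = F·P·Fᵀ + Q = [24 -8; -8 19]
y = z − H·x̄ = [1]
S = H·P̄·Hᵀ + R = [62]
K = P̄·Hᵀ·S⁻¹ = [-16/31; 27/62]
x' = x̄ + K·y = [108/31, 27/62]
P' = (I − K·H)·P̄ = [232/31 184/31; 184/31 449/62]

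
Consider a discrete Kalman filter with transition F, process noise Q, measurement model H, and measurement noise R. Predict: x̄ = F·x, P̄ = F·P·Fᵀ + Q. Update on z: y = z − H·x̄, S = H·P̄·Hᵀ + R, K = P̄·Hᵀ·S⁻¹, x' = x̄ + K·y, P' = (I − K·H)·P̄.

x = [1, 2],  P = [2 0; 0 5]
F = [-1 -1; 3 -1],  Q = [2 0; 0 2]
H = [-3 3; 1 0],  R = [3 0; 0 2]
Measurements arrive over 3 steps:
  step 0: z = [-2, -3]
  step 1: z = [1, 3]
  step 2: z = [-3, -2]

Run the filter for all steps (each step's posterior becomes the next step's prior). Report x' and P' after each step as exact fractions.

step 0: x̄ = F·x = [-3, 1]
step 0: P̄ = F·P·Fᵀ + Q = [9 -1; -1 25]
step 0: y = z − H·x̄ = [-14, 0]
step 0: S = H·P̄·Hᵀ + R = [327 -30; -30 11]
step 0: K = P̄·Hᵀ·S⁻¹ = [-20/899 681/899; 276/899 671/899]
step 0: x' = x̄ + K·y = [-2417/899, -2965/899]
step 0: P' = (I − K·H)·P̄ = [1362/899 1342/899; 1342/899 1618/899]
step 1: x̄ = F·x = [5382/899, -4286/899]
step 1: P̄ = F·P·Fᵀ + Q = [7462/899 -5152/899; -5152/899 7622/899]
step 1: y = z − H·x̄ = [29903/899, -2685/899]
step 1: S = H·P̄·Hᵀ + R = [231189/899 -37842/899; -37842/899 9260/899]
step 1: K = P̄·Hᵀ·S⁻¹ = [-901/9386 7763/18772; 7411/32851 3431/9386]
step 1: x' = x̄ + K·y = [29257/18772, 108051/65702]
step 1: P' = (I − K·H)·P̄ = [7763/9386 3431/4693; 3431/4693 31428/32851]
step 2: x̄ = F·x = [-32377/10108, 398295/131404]
step 2: P̄ = F·P·Fᵀ + Q = [26513/5054 -15095/5054; -15095/5054 395125/65702]
step 2: y = z − H·x̄ = [-101850/4693, 12161/10108]
step 2: S = H·P̄·Hᵀ + R = [741963/4693 -8916/361; -8916/361 36621/5054]
step 2: K = P̄·Hᵀ·S⁻¹ = [-83216/902289 4804769/11729757; 205340/902289 4263865/11729757]
step 2: x' = x̄ + K·y = [-8313035/11729757, -17249560/11729757]
step 2: P' = (I − K·H)·P̄ = [9609538/11729757 8527730/11729757; 8527730/11729757 11197150/11729757]

step 0: x' = [-2417/899, -2965/899], P' = [1362/899 1342/899; 1342/899 1618/899]
step 1: x' = [29257/18772, 108051/65702], P' = [7763/9386 3431/4693; 3431/4693 31428/32851]
step 2: x' = [-8313035/11729757, -17249560/11729757], P' = [9609538/11729757 8527730/11729757; 8527730/11729757 11197150/11729757]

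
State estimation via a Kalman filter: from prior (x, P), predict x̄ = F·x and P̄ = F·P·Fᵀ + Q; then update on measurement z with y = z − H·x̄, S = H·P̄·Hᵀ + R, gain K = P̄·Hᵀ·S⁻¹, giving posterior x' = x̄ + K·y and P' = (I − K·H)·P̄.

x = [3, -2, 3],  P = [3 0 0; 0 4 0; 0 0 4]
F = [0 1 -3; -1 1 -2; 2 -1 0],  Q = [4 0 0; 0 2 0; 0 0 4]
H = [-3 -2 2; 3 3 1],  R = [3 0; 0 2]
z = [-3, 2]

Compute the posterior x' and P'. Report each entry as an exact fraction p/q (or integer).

x' = [166093/152225, -11251/30445, -1096/30445]
P' = [260812/152225 -55664/30445 22276/30445; -55664/30445 12890/6089 -4888/6089; 22276/30445 -4888/6089 5096/6089]

x̄ = F·x = [-11, -11, 8]
P̄ = F·P·Fᵀ + Q = [44 28 -4; 28 25 -10; -4 -10 20]
y = z − H·x̄ = [-74, 60]
S = H·P̄·Hᵀ + R = [1043 -978; -978 1063]
K = P̄·Hᵀ·S⁻¹ = [-1012/152225 29428/152225; -3596/30445 959/30445; 11004/30445 9494/30445]
x' = x̄ + K·y = [166093/152225, -11251/30445, -1096/30445]
P' = (I − K·H)·P̄ = [260812/152225 -55664/30445 22276/30445; -55664/30445 12890/6089 -4888/6089; 22276/30445 -4888/6089 5096/6089]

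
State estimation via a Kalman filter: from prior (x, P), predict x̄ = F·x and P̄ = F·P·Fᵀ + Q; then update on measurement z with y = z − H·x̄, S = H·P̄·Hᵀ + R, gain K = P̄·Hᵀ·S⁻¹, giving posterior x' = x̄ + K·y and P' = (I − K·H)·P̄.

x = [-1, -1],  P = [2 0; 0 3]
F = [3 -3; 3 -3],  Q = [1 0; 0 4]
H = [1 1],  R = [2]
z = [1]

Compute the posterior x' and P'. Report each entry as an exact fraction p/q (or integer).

x̄ = F·x = [0, 0]
P̄ = F·P·Fᵀ + Q = [46 45; 45 49]
y = z − H·x̄ = [1]
S = H·P̄·Hᵀ + R = [187]
K = P̄·Hᵀ·S⁻¹ = [91/187; 94/187]
x' = x̄ + K·y = [91/187, 94/187]
P' = (I − K·H)·P̄ = [321/187 -139/187; -139/187 327/187]

x' = [91/187, 94/187]
P' = [321/187 -139/187; -139/187 327/187]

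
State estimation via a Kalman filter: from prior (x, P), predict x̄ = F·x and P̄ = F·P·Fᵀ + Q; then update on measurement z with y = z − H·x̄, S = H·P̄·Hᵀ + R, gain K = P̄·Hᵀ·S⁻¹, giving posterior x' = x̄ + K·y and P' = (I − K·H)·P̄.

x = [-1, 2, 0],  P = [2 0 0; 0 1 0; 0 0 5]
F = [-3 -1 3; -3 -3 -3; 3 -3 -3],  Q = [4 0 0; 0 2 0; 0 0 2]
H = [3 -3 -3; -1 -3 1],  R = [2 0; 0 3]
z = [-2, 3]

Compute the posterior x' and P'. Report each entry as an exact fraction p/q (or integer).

x̄ = F·x = [1, -3, -9]
P̄ = F·P·Fᵀ + Q = [68 -24 -60; -24 74 36; -60 36 74]
y = z − H·x̄ = [-41, 4]
S = H·P̄·Hᵀ + R = [4106 240; 240 571]
K = P̄·Hᵀ·S⁻¹ = [136908/1143463 -169688/1143463; -95331/1143463 -284346/1143463; -148725/1143463 114578/1143463]
x' = x̄ + K·y = [-5148517/1143463, -659202/1143463, -3735130/1143463]
P' = (I − K·H)·P̄ = [5822908/1143463 104448/1143463 5627188/1143463; 104448/1143463 229148/1143463 -61146/1143463; 5627188/1143463 -61146/1143463 5787484/1143463]

x' = [-5148517/1143463, -659202/1143463, -3735130/1143463]
P' = [5822908/1143463 104448/1143463 5627188/1143463; 104448/1143463 229148/1143463 -61146/1143463; 5627188/1143463 -61146/1143463 5787484/1143463]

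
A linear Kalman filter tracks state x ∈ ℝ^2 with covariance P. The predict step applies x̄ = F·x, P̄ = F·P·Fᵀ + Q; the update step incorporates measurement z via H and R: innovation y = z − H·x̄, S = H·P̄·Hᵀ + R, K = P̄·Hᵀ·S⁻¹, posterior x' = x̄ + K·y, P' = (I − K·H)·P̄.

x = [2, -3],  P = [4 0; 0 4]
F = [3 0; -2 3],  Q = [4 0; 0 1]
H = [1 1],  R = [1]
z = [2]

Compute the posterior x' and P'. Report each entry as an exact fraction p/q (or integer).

x' = [210/23, -337/46]
P' = [792/23 -784/23; -784/23 1597/46]

x̄ = F·x = [6, -13]
P̄ = F·P·Fᵀ + Q = [40 -24; -24 53]
y = z − H·x̄ = [9]
S = H·P̄·Hᵀ + R = [46]
K = P̄·Hᵀ·S⁻¹ = [8/23; 29/46]
x' = x̄ + K·y = [210/23, -337/46]
P' = (I − K·H)·P̄ = [792/23 -784/23; -784/23 1597/46]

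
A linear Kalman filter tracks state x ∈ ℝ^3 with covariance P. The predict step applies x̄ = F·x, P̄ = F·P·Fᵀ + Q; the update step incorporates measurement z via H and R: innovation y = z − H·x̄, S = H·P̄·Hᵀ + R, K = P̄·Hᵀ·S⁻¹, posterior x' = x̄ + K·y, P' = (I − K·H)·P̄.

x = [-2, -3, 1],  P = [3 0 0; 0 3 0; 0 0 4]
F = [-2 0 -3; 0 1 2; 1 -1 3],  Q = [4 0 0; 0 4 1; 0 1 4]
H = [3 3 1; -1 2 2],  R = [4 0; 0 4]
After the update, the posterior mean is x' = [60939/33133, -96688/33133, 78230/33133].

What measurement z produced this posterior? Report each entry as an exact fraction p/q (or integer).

x̄ = F·x = [1, -1, 4]
P̄ = F·P·Fᵀ + Q = [52 -24 -42; -24 23 22; -42 22 46]
S = H·P̄·Hᵀ + R = [173 -32; -32 772]
K = P̄·Hᵀ·S⁻¹ = [6634/33133 -7622/33133; 4579/33133 10165/66266; -1278/33133 15173/66266]
x' − x̄ = [27806/33133, -63555/33133, -54302/33133] = K·y
y = (KᵀK)⁻¹·Kᵀ·(x' − x̄) = [-5, -8]
z = y + H·x̄ = [-5, -8] + [4, 5] = [-1, -3]

z = [-1, -3]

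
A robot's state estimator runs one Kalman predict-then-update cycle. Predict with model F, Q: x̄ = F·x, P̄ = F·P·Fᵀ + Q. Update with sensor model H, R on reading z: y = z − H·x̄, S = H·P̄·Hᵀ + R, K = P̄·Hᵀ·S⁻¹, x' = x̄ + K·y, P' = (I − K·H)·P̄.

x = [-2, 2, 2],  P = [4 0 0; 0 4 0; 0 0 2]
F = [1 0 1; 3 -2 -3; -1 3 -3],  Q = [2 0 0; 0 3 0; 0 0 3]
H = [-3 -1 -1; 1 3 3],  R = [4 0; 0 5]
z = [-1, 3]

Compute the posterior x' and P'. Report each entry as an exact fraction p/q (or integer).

x' = [390/26683, -372161/53366, 420967/53366]
P' = [15824/26683 10360/26683 -20768/26683; 10360/26683 1808557/53366 -1806537/53366; -20768/26683 -1806537/53366 1844109/53366]

x̄ = F·x = [0, -16, 2]
P̄ = F·P·Fᵀ + Q = [8 6 -10; 6 73 -18; -10 -18 61]
y = z − H·x̄ = [-15, 45]
S = H·P̄·Hᵀ + R = [150 -278; -278 871]
K = P̄·Hᵀ·S⁻¹ = [-9266/26683 -3080/26683; -16045/53366 2678/26683; 21759/53366 7118/26683]
x' = x̄ + K·y = [390/26683, -372161/53366, 420967/53366]
P' = (I − K·H)·P̄ = [15824/26683 10360/26683 -20768/26683; 10360/26683 1808557/53366 -1806537/53366; -20768/26683 -1806537/53366 1844109/53366]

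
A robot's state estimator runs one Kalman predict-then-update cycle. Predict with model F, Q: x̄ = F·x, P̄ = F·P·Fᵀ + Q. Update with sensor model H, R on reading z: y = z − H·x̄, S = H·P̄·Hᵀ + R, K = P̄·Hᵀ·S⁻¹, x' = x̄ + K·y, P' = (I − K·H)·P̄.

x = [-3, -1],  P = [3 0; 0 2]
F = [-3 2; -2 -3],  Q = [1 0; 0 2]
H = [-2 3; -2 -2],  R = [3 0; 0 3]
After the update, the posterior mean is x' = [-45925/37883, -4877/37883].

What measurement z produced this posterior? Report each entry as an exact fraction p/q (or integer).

x̄ = F·x = [7, 9]
P̄ = F·P·Fᵀ + Q = [36 6; 6 32]
S = H·P̄·Hᵀ + R = [363 -60; -60 323]
K = P̄·Hᵀ·S⁻¹ = [-7494/37883 -11244/37883; 7524/37883 -7516/37883]
x' − x̄ = [-311106/37883, -345824/37883] = K·y
y = (KᵀK)⁻¹·Kᵀ·(x' − x̄) = [-11, 35]
z = y + H·x̄ = [-11, 35] + [13, -32] = [2, 3]

z = [2, 3]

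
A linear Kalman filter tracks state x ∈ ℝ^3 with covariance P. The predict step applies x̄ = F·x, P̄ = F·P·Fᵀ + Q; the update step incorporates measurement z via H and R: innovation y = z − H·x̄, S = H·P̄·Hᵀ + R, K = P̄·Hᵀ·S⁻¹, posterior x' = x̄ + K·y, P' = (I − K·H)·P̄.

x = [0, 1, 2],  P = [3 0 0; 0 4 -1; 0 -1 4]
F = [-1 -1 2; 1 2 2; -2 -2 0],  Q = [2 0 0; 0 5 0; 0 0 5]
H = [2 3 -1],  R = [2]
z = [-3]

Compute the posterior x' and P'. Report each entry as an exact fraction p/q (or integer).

x' = [16/73, -414/511, 457/511]
P' = [1774/73 -621/73 1671/73; -621/73 1952/511 -3078/511; 1671/73 -3078/511 14262/511]

x̄ = F·x = [3, 6, -2]
P̄ = F·P·Fᵀ + Q = [29 3 18; 3 32 -18; 18 -18 33]
y = z − H·x̄ = [-29]
S = H·P̄·Hᵀ + R = [511]
K = P̄·Hᵀ·S⁻¹ = [7/73; 120/511; -51/511]
x' = x̄ + K·y = [16/73, -414/511, 457/511]
P' = (I − K·H)·P̄ = [1774/73 -621/73 1671/73; -621/73 1952/511 -3078/511; 1671/73 -3078/511 14262/511]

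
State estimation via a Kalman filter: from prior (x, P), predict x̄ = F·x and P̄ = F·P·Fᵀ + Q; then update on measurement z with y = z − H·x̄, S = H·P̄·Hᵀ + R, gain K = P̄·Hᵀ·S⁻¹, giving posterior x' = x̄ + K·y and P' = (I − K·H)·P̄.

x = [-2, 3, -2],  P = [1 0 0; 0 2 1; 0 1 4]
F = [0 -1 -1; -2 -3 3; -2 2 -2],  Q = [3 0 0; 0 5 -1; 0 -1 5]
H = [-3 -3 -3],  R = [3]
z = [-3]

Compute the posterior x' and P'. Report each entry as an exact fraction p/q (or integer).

x' = [-133/106, -610/53, 730/53]
P' = [923/106 -561/53 104/53; -561/53 1899/53 -1329/53; 104/53 -1329/53 1229/53]

x̄ = F·x = [-1, -11, 14]
P̄ = F·P·Fᵀ + Q = [11 -6 4; -6 45 -21; 4 -21 25]
y = z − H·x̄ = [3]
S = H·P̄·Hᵀ + R = [318]
K = P̄·Hᵀ·S⁻¹ = [-9/106; -9/53; -4/53]
x' = x̄ + K·y = [-133/106, -610/53, 730/53]
P' = (I − K·H)·P̄ = [923/106 -561/53 104/53; -561/53 1899/53 -1329/53; 104/53 -1329/53 1229/53]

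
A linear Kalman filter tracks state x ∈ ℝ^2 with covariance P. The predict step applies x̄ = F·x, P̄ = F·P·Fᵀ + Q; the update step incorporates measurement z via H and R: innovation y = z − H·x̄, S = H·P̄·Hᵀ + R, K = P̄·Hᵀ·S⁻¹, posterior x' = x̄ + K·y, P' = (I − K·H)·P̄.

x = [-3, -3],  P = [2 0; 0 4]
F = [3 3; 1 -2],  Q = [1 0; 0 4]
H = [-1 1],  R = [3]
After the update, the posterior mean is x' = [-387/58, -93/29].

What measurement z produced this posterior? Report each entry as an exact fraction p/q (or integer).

z = [3]

x̄ = F·x = [-18, 3]
P̄ = F·P·Fᵀ + Q = [55 -18; -18 22]
S = H·P̄·Hᵀ + R = [116]
K = P̄·Hᵀ·S⁻¹ = [-73/116; 10/29]
x' − x̄ = [657/58, -180/29] = K·y
y = (KᵀK)⁻¹·Kᵀ·(x' − x̄) = [-18]
z = y + H·x̄ = [-18] + [21] = [3]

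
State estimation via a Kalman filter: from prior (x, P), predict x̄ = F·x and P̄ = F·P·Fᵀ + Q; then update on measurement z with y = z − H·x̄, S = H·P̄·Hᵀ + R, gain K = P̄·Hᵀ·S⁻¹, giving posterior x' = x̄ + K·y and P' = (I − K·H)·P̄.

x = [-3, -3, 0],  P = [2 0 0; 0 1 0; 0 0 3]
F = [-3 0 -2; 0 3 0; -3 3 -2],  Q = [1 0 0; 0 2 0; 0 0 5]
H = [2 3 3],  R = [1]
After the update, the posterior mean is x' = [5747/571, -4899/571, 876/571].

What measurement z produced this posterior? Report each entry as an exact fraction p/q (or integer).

z = [-1]

x̄ = F·x = [9, -9, 0]
P̄ = F·P·Fᵀ + Q = [31 0 30; 0 11 9; 30 9 44]
S = H·P̄·Hᵀ + R = [1142]
K = P̄·Hᵀ·S⁻¹ = [76/571; 30/571; 219/1142]
x' − x̄ = [608/571, 240/571, 876/571] = K·y
y = (KᵀK)⁻¹·Kᵀ·(x' − x̄) = [8]
z = y + H·x̄ = [8] + [-9] = [-1]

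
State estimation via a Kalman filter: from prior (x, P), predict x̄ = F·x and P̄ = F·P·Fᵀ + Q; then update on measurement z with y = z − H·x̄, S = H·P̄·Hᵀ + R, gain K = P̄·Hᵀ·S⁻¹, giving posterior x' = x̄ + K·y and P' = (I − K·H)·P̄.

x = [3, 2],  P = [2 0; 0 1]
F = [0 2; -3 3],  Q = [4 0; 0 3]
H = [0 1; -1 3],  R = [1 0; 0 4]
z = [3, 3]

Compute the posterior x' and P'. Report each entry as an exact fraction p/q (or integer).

x' = [1496/285, 263/95]
P' = [1342/285 106/95; 106/95 54/95]

x̄ = F·x = [4, -3]
P̄ = F·P·Fᵀ + Q = [8 6; 6 30]
y = z − H·x̄ = [6, 16]
S = H·P̄·Hᵀ + R = [31 84; 84 246]
K = P̄·Hᵀ·S⁻¹ = [106/95 -97/285; 54/95 14/95]
x' = x̄ + K·y = [1496/285, 263/95]
P' = (I − K·H)·P̄ = [1342/285 106/95; 106/95 54/95]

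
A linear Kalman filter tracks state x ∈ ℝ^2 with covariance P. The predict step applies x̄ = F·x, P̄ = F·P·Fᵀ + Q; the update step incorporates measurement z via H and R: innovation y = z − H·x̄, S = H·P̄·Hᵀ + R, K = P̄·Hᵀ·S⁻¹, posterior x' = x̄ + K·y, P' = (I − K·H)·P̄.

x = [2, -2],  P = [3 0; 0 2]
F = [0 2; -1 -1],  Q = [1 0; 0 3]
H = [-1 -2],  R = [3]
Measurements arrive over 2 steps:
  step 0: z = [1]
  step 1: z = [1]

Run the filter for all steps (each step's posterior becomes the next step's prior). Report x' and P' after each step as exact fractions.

step 0: x̄ = F·x = [-4, 0]
step 0: P̄ = F·P·Fᵀ + Q = [9 -4; -4 8]
step 0: y = z − H·x̄ = [-3]
step 0: S = H·P̄·Hᵀ + R = [28]
step 0: K = P̄·Hᵀ·S⁻¹ = [-1/28; -3/7]
step 0: x' = x̄ + K·y = [-109/28, 9/7]
step 0: P' = (I − K·H)·P̄ = [251/28 -31/7; -31/7 20/7]
step 1: x̄ = F·x = [18/7, 73/28]
step 1: P̄ = F·P·Fᵀ + Q = [87/7 22/7; 22/7 167/28]
step 1: y = z − H·x̄ = [123/14]
step 1: S = H·P̄·Hᵀ + R = [363/7]
step 1: K = P̄·Hᵀ·S⁻¹ = [-131/363; -211/726]
step 1: x' = x̄ + K·y = [-145/242, 13/242]
step 1: P' = (I − K·H)·P̄ = [2060/363 -1667/726; -1667/726 575/363]

step 0: x' = [-109/28, 9/7], P' = [251/28 -31/7; -31/7 20/7]
step 1: x' = [-145/242, 13/242], P' = [2060/363 -1667/726; -1667/726 575/363]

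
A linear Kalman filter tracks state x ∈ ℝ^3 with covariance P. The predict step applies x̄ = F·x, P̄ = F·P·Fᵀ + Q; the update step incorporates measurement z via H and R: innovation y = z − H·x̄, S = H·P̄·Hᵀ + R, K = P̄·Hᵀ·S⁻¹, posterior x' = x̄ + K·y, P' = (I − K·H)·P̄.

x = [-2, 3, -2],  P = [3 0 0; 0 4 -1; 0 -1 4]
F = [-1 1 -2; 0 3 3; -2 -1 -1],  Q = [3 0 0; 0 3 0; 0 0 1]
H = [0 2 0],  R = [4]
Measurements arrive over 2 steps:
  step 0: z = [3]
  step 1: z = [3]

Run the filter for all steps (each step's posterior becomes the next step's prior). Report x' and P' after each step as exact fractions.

step 0: x' = [1071/116, 177/116, 201/58], P' = [1659/58 -9/58 180/29; -9/58 57/58 -9/29; 180/29 -9/29 389/29]
step 1: x' = [-69207/14846, 11916/7423, -226893/14846], P' = [315190/7423 -5496/7423 419012/7423; -5496/7423 7365/7423 -4503/7423; 419012/7423 -4503/7423 789059/7423]

step 0: x̄ = F·x = [9, 3, 3]
step 0: P̄ = F·P·Fᵀ + Q = [30 -9 9; -9 57 -18; 9 -18 19]
step 0: y = z − H·x̄ = [-3]
step 0: S = H·P̄·Hᵀ + R = [232]
step 0: K = P̄·Hᵀ·S⁻¹ = [-9/116; 57/116; -9/58]
step 0: x' = x̄ + K·y = [1071/116, 177/116, 201/58]
step 0: P' = (I − K·H)·P̄ = [1659/58 -9/58 180/29; -9/58 57/58 -9/29; 180/29 -9/29 389/29]
step 1: x̄ = F·x = [-849/58, 1737/116, -2721/116]
step 1: P̄ = F·P·Fᵀ + Q = [3266/29 -2748/29 3304/29; -2748/29 7365/58 -4503/58; 3304/29 -4503/58 8897/58]
step 1: y = z − H·x̄ = [-1563/58]
step 1: S = H·P̄·Hᵀ + R = [14846/29]
step 1: K = P̄·Hᵀ·S⁻¹ = [-2748/7423; 7365/14846; -4503/14846]
step 1: x' = x̄ + K·y = [-69207/14846, 11916/7423, -226893/14846]
step 1: P' = (I − K·H)·P̄ = [315190/7423 -5496/7423 419012/7423; -5496/7423 7365/7423 -4503/7423; 419012/7423 -4503/7423 789059/7423]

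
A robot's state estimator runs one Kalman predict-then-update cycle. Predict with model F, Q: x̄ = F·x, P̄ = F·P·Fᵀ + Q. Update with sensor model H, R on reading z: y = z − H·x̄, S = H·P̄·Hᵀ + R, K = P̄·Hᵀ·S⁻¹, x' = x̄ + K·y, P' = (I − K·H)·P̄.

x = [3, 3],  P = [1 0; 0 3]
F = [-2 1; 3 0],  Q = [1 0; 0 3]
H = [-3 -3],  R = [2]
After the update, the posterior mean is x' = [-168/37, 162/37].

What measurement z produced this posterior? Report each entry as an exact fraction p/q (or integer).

x̄ = F·x = [-3, 9]
P̄ = F·P·Fᵀ + Q = [8 -6; -6 12]
S = H·P̄·Hᵀ + R = [74]
K = P̄·Hᵀ·S⁻¹ = [-3/37; -9/37]
x' − x̄ = [-57/37, -171/37] = K·y
y = (KᵀK)⁻¹·Kᵀ·(x' − x̄) = [19]
z = y + H·x̄ = [19] + [-18] = [1]

z = [1]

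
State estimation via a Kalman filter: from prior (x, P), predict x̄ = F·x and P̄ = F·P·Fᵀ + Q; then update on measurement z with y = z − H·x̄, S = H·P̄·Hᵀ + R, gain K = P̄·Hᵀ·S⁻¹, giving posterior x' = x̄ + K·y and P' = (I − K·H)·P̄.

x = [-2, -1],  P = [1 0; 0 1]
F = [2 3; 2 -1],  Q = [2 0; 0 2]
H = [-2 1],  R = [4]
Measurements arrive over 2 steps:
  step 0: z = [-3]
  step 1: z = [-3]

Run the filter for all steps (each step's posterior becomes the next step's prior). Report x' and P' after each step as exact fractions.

step 0: x̄ = F·x = [-7, -3]
step 0: P̄ = F·P·Fᵀ + Q = [15 1; 1 7]
step 0: y = z − H·x̄ = [-14]
step 0: S = H·P̄·Hᵀ + R = [67]
step 0: K = P̄·Hᵀ·S⁻¹ = [-29/67; 5/67]
step 0: x' = x̄ + K·y = [-63/67, -271/67]
step 0: P' = (I − K·H)·P̄ = [164/67 212/67; 212/67 444/67]
step 1: x̄ = F·x = [-939/67, 145/67]
step 1: P̄ = F·P·Fᵀ + Q = [7330/67 172/67; 172/67 386/67]
step 1: y = z − H·x̄ = [-2224/67]
step 1: S = H·P̄·Hᵀ + R = [29286/67]
step 1: K = P̄·Hᵀ·S⁻¹ = [-7244/14643; 7/4881]
step 1: x' = x̄ + K·y = [35237/14643, 10331/4881]
step 1: P' = (I − K·H)·P̄ = [35554/14643 14044/4881; 14044/4881 9372/1627]

step 0: x' = [-63/67, -271/67], P' = [164/67 212/67; 212/67 444/67]
step 1: x' = [35237/14643, 10331/4881], P' = [35554/14643 14044/4881; 14044/4881 9372/1627]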